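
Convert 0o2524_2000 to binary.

Each octal digit is 3 bits: 2=010 5=101 2=010 4=100 2=010 0=000 0=000 0=000.

0b10101010100010000000000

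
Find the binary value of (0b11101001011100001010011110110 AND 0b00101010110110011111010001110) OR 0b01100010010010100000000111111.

0b1101010010110101010010111111

0b11101001011100001010011110110 AND 0b00101010110110011111010001110 = 0b00101000010100001010010000110.
Then OR with 0b01100010010010100000000111111.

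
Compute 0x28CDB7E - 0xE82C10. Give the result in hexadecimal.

0x1A4AF6E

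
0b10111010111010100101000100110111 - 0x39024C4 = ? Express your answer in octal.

0o26726426163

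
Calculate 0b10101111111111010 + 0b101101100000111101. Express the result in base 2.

Add column by column in base 2, right to left:
  0+1 = 1
  1+0 = 1
  0+1 = 1
  1+1 = 0 carry 1
  1+1+1 = 1 carry 1
  1+1+1 = 1 carry 1
  1+0+1 = 0 carry 1
  1+0+1 = 0 carry 1
  1+0+1 = 0 carry 1
  1+0+1 = 0 carry 1
  1+0+1 = 0 carry 1
  1+1+1 = 1 carry 1
  1+1+1 = 1 carry 1
  0+0+1 = 1
  1+1 = 0 carry 1
  0+1+1 = 0 carry 1
  1+0+1 = 0 carry 1
  0+1+1 = 0 carry 1
  final carry 1

0b1000011100000110111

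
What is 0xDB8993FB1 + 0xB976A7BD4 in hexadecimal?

0x195003BB85

Add column by column in base 16, right to left:
  1+4 = 5
  B+D = 8 carry 1
  F+B+1 = B carry 1
  3+7+1 = B
  9+A = 3 carry 1
  9+6+1 = 0 carry 1
  8+7+1 = 0 carry 1
  B+9+1 = 5 carry 1
  D+B+1 = 9 carry 1
  final carry 1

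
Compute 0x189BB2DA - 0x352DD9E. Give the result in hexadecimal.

0x1548D53C

Subtract column by column in base 16:
  A-E → C (borrow)
  D-9-1 → 3
  2-D → 5 (borrow)
  B-D-1 → D (borrow)
  B-2-1 → 8
  9-5 → 4
  8-3 → 5
  1-0 → 1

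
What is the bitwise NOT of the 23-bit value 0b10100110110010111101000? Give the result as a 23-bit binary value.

0b01011001001101000010111

Invert each bit: 10100110110010111101000 → 01011001001101000010111.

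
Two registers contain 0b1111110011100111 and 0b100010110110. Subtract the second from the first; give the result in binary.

0b1111010000110001

Subtract column by column in base 2:
  1-0 → 1
  1-1 → 0
  1-1 → 0
  0-0 → 0
  0-1 → 1 (borrow)
  1-1-1 → 1 (borrow)
  1-0-1 → 0
  1-1 → 0
  0-0 → 0
  0-0 → 0
  1-0 → 1
  1-1 → 0
  1-0 → 1
  1-0 → 1
  1-0 → 1
  1-0 → 1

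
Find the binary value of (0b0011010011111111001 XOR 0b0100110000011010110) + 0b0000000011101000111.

First 0b0011010011111111001 XOR 0b0100110000011010110 = 0b0111100011100101111.
Add column by column in base 2, right to left:
  1+1 = 0 carry 1
  1+1+1 = 1 carry 1
  1+1+1 = 1 carry 1
  1+0+1 = 0 carry 1
  0+0+1 = 1
  1+0 = 1
  0+1 = 1
  0+0 = 0
  1+1 = 0 carry 1
  1+1+1 = 1 carry 1
  1+1+1 = 1 carry 1
  0+0+1 = 1
  0+0 = 0
  0+0 = 0
  1+0 = 1
  1+0 = 1
  1+0 = 1
  1+0 = 1

0b111100111001110110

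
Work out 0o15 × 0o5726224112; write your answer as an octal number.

Multiply each base-8 digit by 13, carrying:
  2×13 = 26 → write 2 carry 3
  1×13+3 = 16 → write 0 carry 2
  1×13+2 = 15 → write 7 carry 1
  4×13+1 = 53 → write 5 carry 6
  2×13+6 = 32 → write 0 carry 4
  2×13+4 = 30 → write 6 carry 3
  6×13+3 = 81 → write 1 carry 10
  2×13+10 = 36 → write 4 carry 4
  7×13+4 = 95 → write 7 carry 11
  5×13+11 = 76 → write 4 carry 9
  remaining carry: 11

0o114741605702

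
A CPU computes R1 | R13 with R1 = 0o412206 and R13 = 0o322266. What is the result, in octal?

0o732266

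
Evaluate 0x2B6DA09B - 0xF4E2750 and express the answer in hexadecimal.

Subtract column by column in base 16:
  B-0 → B
  9-5 → 4
  0-7 → 9 (borrow)
  A-2-1 → 7
  D-E → F (borrow)
  6-4-1 → 1
  B-F → C (borrow)
  2-0-1 → 1

0x1C1F794B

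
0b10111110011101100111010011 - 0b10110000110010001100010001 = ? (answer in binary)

0b1101101011011011000010

Subtract column by column in base 2:
  1-1 → 0
  1-0 → 1
  0-0 → 0
  0-0 → 0
  1-1 → 0
  0-0 → 0
  1-0 → 1
  1-0 → 1
  1-1 → 0
  0-1 → 1 (borrow)
  0-0-1 → 1 (borrow)
  1-0-1 → 0
  1-0 → 1
  0-1 → 1 (borrow)
  1-0-1 → 0
  1-0 → 1
  1-1 → 0
  0-1 → 1 (borrow)
  0-0-1 → 1 (borrow)
  1-0-1 → 0
  1-0 → 1
  1-0 → 1
  1-1 → 0
  1-1 → 0
  0-0 → 0
  1-1 → 0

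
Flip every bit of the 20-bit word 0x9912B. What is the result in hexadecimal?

Each hex digit d becomes F−d:
  9→6, 9→6, 1→E, 2→D, B→4

0x66ED4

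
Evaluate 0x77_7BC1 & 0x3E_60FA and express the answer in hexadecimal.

0x3660C0

AND each hex digit independently (no carries):
  7&3=3, 7&E=6, 7&6=6, B&0=0, C&F=C, 1&A=0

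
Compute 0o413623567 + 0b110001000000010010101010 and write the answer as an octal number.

0o474626041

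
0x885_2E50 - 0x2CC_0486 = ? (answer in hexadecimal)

0x5B929CA

Subtract column by column in base 16:
  0-6 → A (borrow)
  5-8-1 → C (borrow)
  E-4-1 → 9
  2-0 → 2
  5-C → 9 (borrow)
  8-C-1 → B (borrow)
  8-2-1 → 5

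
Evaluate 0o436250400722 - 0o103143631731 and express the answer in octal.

0o333104546771

Subtract column by column in base 8:
  2-1 → 1
  2-3 → 7 (borrow)
  7-7-1 → 7 (borrow)
  0-1-1 → 6 (borrow)
  0-3-1 → 4 (borrow)
  4-6-1 → 5 (borrow)
  0-3-1 → 4 (borrow)
  5-4-1 → 0
  2-1 → 1
  6-3 → 3
  3-0 → 3
  4-1 → 3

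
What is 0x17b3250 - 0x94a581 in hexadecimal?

0xe68ccf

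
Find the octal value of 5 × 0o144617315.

0o767715001

Multiply each base-8 digit by 5, carrying:
  5×5 = 25 → write 1 carry 3
  1×5+3 = 8 → write 0 carry 1
  3×5+1 = 16 → write 0 carry 2
  7×5+2 = 37 → write 5 carry 4
  1×5+4 = 9 → write 1 carry 1
  6×5+1 = 31 → write 7 carry 3
  4×5+3 = 23 → write 7 carry 2
  4×5+2 = 22 → write 6 carry 2
  1×5+2 = 7 → write 7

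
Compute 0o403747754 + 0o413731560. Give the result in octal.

Add column by column in base 8, right to left:
  4+0 = 4
  5+6 = 3 carry 1
  7+5+1 = 5 carry 1
  7+1+1 = 1 carry 1
  4+3+1 = 0 carry 1
  7+7+1 = 7 carry 1
  3+3+1 = 7
  0+1 = 1
  4+4 = 0 carry 1
  final carry 1

0o1017701534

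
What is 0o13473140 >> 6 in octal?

0o134731

Shifting right by 6 bits = 2 oct digits: drop the last 2.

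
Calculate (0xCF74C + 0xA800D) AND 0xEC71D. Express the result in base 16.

0x64719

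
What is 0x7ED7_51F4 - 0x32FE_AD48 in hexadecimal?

0x4BD8A4AC

Subtract column by column in base 16:
  4-8 → C (borrow)
  F-4-1 → A
  1-D → 4 (borrow)
  5-A-1 → A (borrow)
  7-E-1 → 8 (borrow)
  D-F-1 → D (borrow)
  E-2-1 → B
  7-3 → 4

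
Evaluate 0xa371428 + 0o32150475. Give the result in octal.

0xa371428 = 0o1215612050 in octal.
Add column by column in base 8, right to left:
  0+5 = 5
  5+7 = 4 carry 1
  0+4+1 = 5
  2+0 = 2
  1+5 = 6
  6+1 = 7
  5+2 = 7
  1+3 = 4
  2+0 = 2
  1+0 = 1

0o1247762545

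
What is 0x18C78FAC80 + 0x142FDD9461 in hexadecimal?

0x2CF76D40E1

Add column by column in base 16, right to left:
  0+1 = 1
  8+6 = E
  C+4 = 0 carry 1
  A+9+1 = 4 carry 1
  F+D+1 = D carry 1
  8+D+1 = 6 carry 1
  7+F+1 = 7 carry 1
  C+2+1 = F
  8+4 = C
  1+1 = 2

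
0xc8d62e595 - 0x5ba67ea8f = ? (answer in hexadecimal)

Subtract column by column in base 16:
  5-f → 6 (borrow)
  9-8-1 → 0
  5-a → b (borrow)
  e-e-1 → f (borrow)
  2-7-1 → a (borrow)
  6-6-1 → f (borrow)
  d-a-1 → 2
  8-b → d (borrow)
  c-5-1 → 6

0x6d2fafb06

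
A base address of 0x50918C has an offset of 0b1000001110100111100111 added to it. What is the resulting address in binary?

0b11100010111101101110011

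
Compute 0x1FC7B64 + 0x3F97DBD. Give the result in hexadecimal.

Add column by column in base 16, right to left:
  4+D = 1 carry 1
  6+B+1 = 2 carry 1
  B+D+1 = 9 carry 1
  7+7+1 = F
  C+9 = 5 carry 1
  F+F+1 = F carry 1
  1+3+1 = 5

0x5F5F921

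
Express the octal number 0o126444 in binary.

Each octal digit is 3 bits: 1=001 2=010 6=110 4=100 4=100 4=100.

0b1010110100100100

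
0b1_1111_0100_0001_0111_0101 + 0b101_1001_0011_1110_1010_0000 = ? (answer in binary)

0b11110001000000000010101

Add column by column in base 2, right to left:
  1+0 = 1
  0+0 = 0
  1+0 = 1
  0+0 = 0
  1+0 = 1
  1+1 = 0 carry 1
  1+0+1 = 0 carry 1
  0+1+1 = 0 carry 1
  1+0+1 = 0 carry 1
  0+1+1 = 0 carry 1
  0+1+1 = 0 carry 1
  0+1+1 = 0 carry 1
  0+1+1 = 0 carry 1
  0+1+1 = 0 carry 1
  1+0+1 = 0 carry 1
  0+0+1 = 1
  1+1 = 0 carry 1
  1+0+1 = 0 carry 1
  1+0+1 = 0 carry 1
  1+1+1 = 1 carry 1
  1+1+1 = 1 carry 1
  0+0+1 = 1
  0+1 = 1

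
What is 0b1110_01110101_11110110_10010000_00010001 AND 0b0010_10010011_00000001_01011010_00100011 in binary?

0b001000010001000000000001000000000001

AND bit by bit (1 only where both bits are 1):
  111001110101111101101001000000010001
& 001010010011000000010101101000100011
= 001000010001000000000001000000000001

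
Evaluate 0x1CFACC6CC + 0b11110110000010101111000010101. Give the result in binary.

0b111101110011011100010010011100001

0x1CFACC6CC = 0b111001111101011001100011011001100 in binary.
Add column by column in base 2, right to left:
  0+1 = 1
  0+0 = 0
  1+1 = 0 carry 1
  1+0+1 = 0 carry 1
  0+1+1 = 0 carry 1
  0+0+1 = 1
  1+0 = 1
  1+0 = 1
  0+0 = 0
  1+1 = 0 carry 1
  1+1+1 = 1 carry 1
  0+1+1 = 0 carry 1
  0+1+1 = 0 carry 1
  0+0+1 = 1
  1+1 = 0 carry 1
  1+0+1 = 0 carry 1
  0+1+1 = 0 carry 1
  0+0+1 = 1
  1+0 = 1
  1+0 = 1
  0+0 = 0
  1+0 = 1
  0+1 = 1
  1+1 = 0 carry 1
  1+0+1 = 0 carry 1
  1+1+1 = 1 carry 1
  1+1+1 = 1 carry 1
  1+1+1 = 1 carry 1
  0+1+1 = 0 carry 1
  0+0+1 = 1
  1+0 = 1
  1+0 = 1
  1+0 = 1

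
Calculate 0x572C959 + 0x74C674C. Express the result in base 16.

Add column by column in base 16, right to left:
  9+C = 5 carry 1
  5+4+1 = A
  9+7 = 0 carry 1
  C+6+1 = 3 carry 1
  2+C+1 = F
  7+4 = B
  5+7 = C

0xCBF30A5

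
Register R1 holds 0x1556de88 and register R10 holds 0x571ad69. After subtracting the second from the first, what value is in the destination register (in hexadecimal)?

0xfe5311f

Subtract column by column in base 16:
  8-9 → f (borrow)
  8-6-1 → 1
  e-d → 1
  d-a → 3
  6-1 → 5
  5-7 → e (borrow)
  5-5-1 → f (borrow)
  1-0-1 → 0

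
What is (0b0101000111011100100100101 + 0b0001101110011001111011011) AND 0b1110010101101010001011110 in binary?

0b110010101100010000000000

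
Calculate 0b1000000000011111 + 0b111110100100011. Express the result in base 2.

0b1111110101000010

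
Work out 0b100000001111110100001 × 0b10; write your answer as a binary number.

0b1000000011111101000010

Multiply each base-2 digit by 2, carrying:
  1×2 = 2 → write 0 carry 1
  0×2+1 = 1 → write 1
  0×2 = 0 → write 0
  0×2 = 0 → write 0
  0×2 = 0 → write 0
  1×2 = 2 → write 0 carry 1
  0×2+1 = 1 → write 1
  1×2 = 2 → write 0 carry 1
  1×2+1 = 3 → write 1 carry 1
  1×2+1 = 3 → write 1 carry 1
  1×2+1 = 3 → write 1 carry 1
  1×2+1 = 3 → write 1 carry 1
  1×2+1 = 3 → write 1 carry 1
  0×2+1 = 1 → write 1
  0×2 = 0 → write 0
  0×2 = 0 → write 0
  0×2 = 0 → write 0
  0×2 = 0 → write 0
  0×2 = 0 → write 0
  0×2 = 0 → write 0
  1×2 = 2 → write 0 carry 1
  remaining carry: 1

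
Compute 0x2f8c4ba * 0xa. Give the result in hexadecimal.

Multiply each base-16 digit by 10, carrying:
  a×10 = 100 → write 4 carry 6
  b×10+6 = 116 → write 4 carry 7
  4×10+7 = 47 → write f carry 2
  c×10+2 = 122 → write a carry 7
  8×10+7 = 87 → write 7 carry 5
  f×10+5 = 155 → write b carry 9
  2×10+9 = 29 → write d carry 1
  remaining carry: 1

0x1db7af44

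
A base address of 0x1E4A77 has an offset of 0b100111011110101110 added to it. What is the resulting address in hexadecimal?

0x20C225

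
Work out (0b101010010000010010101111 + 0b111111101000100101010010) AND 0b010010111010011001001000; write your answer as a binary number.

Add column by column in base 2, right to left:
  1+0 = 1
  1+1 = 0 carry 1
  1+0+1 = 0 carry 1
  1+0+1 = 0 carry 1
  0+1+1 = 0 carry 1
  1+0+1 = 0 carry 1
  0+1+1 = 0 carry 1
  1+0+1 = 0 carry 1
  0+1+1 = 0 carry 1
  0+0+1 = 1
  1+0 = 1
  0+1 = 1
  0+0 = 0
  0+0 = 0
  0+0 = 0
  0+1 = 1
  1+0 = 1
  0+1 = 1
  0+1 = 1
  1+1 = 0 carry 1
  0+1+1 = 0 carry 1
  1+1+1 = 1 carry 1
  0+1+1 = 0 carry 1
  1+1+1 = 1 carry 1
  final carry 1
Sum = 0b1101001111000111000000001; now AND with 0b010010111010011001001000:
  1101001111000111000000001
& 0010010111010011001001000
= 0000000111000011000000000

0b111000011000000000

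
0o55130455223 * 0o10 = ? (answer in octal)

Multiply each base-8 digit by 8, carrying:
  3×8 = 24 → write 0 carry 3
  2×8+3 = 19 → write 3 carry 2
  2×8+2 = 18 → write 2 carry 2
  5×8+2 = 42 → write 2 carry 5
  5×8+5 = 45 → write 5 carry 5
  4×8+5 = 37 → write 5 carry 4
  0×8+4 = 4 → write 4
  3×8 = 24 → write 0 carry 3
  1×8+3 = 11 → write 3 carry 1
  5×8+1 = 41 → write 1 carry 5
  5×8+5 = 45 → write 5 carry 5
  remaining carry: 5

0o551304552230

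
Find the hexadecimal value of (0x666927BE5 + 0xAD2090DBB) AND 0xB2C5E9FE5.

Add column by column in base 16, right to left:
  5+B = 0 carry 1
  E+B+1 = A carry 1
  B+D+1 = 9 carry 1
  7+0+1 = 8
  2+9 = B
  9+0 = 9
  6+2 = 8
  6+D = 3 carry 1
  6+A+1 = 1 carry 1
  final carry 1
Sum = 0x11389B89A0; now AND with 0xB2C5E9FE5:
  1&0=0, 1&B=1, 3&2=2, 8&C=8, 9&5=1, B&E=A, 8&9=8, 9&F=9, A&E=A, 0&5=0

0x1281A89A0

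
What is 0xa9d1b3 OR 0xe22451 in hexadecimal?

0xebf5f3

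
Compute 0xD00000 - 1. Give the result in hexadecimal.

0xCFFFFF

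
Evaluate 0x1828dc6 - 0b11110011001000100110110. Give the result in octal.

0o102176220

0x1828dc6 = 0o140506706 in octal.
0b11110011001000100110110 = 0o36310466 in octal.
Subtract column by column in base 8:
  6-6 → 0
  0-6 → 2 (borrow)
  7-4-1 → 2
  6-0 → 6
  0-1 → 7 (borrow)
  5-3-1 → 1
  0-6 → 2 (borrow)
  4-3-1 → 0
  1-0 → 1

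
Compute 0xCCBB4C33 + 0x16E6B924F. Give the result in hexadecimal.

Add column by column in base 16, right to left:
  3+F = 2 carry 1
  3+4+1 = 8
  C+2 = E
  4+9 = D
  B+B = 6 carry 1
  B+6+1 = 2 carry 1
  C+E+1 = B carry 1
  C+6+1 = 3 carry 1
  0+1+1 = 2

0x23B26DE82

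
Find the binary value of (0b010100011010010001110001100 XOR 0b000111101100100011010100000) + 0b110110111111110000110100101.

0b1001010110110100011011010001

First 0b010100011010010001110001100 XOR 0b000111101100100011010100000 = 0b010011110110110010100101100.
Add column by column in base 2, right to left:
  0+1 = 1
  0+0 = 0
  1+1 = 0 carry 1
  1+0+1 = 0 carry 1
  0+0+1 = 1
  1+1 = 0 carry 1
  0+0+1 = 1
  0+1 = 1
  1+1 = 0 carry 1
  0+0+1 = 1
  1+0 = 1
  0+0 = 0
  0+0 = 0
  1+1 = 0 carry 1
  1+1+1 = 1 carry 1
  0+1+1 = 0 carry 1
  1+1+1 = 1 carry 1
  1+1+1 = 1 carry 1
  0+1+1 = 0 carry 1
  1+1+1 = 1 carry 1
  1+1+1 = 1 carry 1
  1+0+1 = 0 carry 1
  1+1+1 = 1 carry 1
  0+1+1 = 0 carry 1
  0+0+1 = 1
  1+1 = 0 carry 1
  0+1+1 = 0 carry 1
  final carry 1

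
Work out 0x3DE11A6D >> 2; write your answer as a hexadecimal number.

2 bits is not a whole number of base-16 digits; in binary: 111101111000010001101001101101 >> 2 = 1111011110000100011010011011.

0xF78469B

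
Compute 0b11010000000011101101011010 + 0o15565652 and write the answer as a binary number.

0b11011101110010011100000100

0o15565652 = 0b1101101110101110101010 in binary.
Add column by column in base 2, right to left:
  0+0 = 0
  1+1 = 0 carry 1
  0+0+1 = 1
  1+1 = 0 carry 1
  1+0+1 = 0 carry 1
  0+1+1 = 0 carry 1
  1+0+1 = 0 carry 1
  0+1+1 = 0 carry 1
  1+1+1 = 1 carry 1
  1+1+1 = 1 carry 1
  0+0+1 = 1
  1+1 = 0 carry 1
  1+0+1 = 0 carry 1
  1+1+1 = 1 carry 1
  0+1+1 = 0 carry 1
  0+1+1 = 0 carry 1
  0+0+1 = 1
  0+1 = 1
  0+1 = 1
  0+0 = 0
  0+1 = 1
  0+1 = 1
  1+0 = 1
  0+0 = 0
  1+0 = 1
  1+0 = 1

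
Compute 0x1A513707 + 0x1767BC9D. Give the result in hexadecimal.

0x31B8F3A4

Add column by column in base 16, right to left:
  7+D = 4 carry 1
  0+9+1 = A
  7+C = 3 carry 1
  3+B+1 = F
  1+7 = 8
  5+6 = B
  A+7 = 1 carry 1
  1+1+1 = 3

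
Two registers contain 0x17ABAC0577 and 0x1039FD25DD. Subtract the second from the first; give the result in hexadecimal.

0x771AEDF9A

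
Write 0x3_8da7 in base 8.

0o706647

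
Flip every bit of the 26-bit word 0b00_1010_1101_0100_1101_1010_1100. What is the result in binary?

Invert each bit: 00101011010100110110101100 → 11010100101011001001010011.

0b11010100101011001001010011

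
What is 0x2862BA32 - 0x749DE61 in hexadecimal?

0x2118DBD1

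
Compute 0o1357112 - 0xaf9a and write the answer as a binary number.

0o1357112 = 0b1011101111001001010 in binary.
0xaf9a = 0b1010111110011010 in binary.
Subtract column by column in base 2:
  0-0 → 0
  1-1 → 0
  0-0 → 0
  1-1 → 0
  0-1 → 1 (borrow)
  0-0-1 → 1 (borrow)
  1-0-1 → 0
  0-1 → 1 (borrow)
  0-1-1 → 0 (borrow)
  1-1-1 → 1 (borrow)
  1-1-1 → 1 (borrow)
  1-1-1 → 1 (borrow)
  1-0-1 → 0
  0-1 → 1 (borrow)
  1-0-1 → 0
  1-1 → 0
  1-0 → 1
  0-0 → 0
  1-0 → 1

0b1010010111010110000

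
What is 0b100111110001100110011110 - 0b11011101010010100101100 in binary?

0b1100000111010001110010

Subtract column by column in base 2:
  0-0 → 0
  1-0 → 1
  1-1 → 0
  1-1 → 0
  1-0 → 1
  0-1 → 1 (borrow)
  0-0-1 → 1 (borrow)
  1-0-1 → 0
  1-1 → 0
  0-0 → 0
  0-1 → 1 (borrow)
  1-0-1 → 0
  1-0 → 1
  0-1 → 1 (borrow)
  0-0-1 → 1 (borrow)
  0-1-1 → 0 (borrow)
  1-0-1 → 0
  1-1 → 0
  1-1 → 0
  1-1 → 0
  1-0 → 1
  0-1 → 1 (borrow)
  0-1-1 → 0 (borrow)
  1-0-1 → 0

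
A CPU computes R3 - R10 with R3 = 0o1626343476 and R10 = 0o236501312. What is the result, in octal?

0o1367642164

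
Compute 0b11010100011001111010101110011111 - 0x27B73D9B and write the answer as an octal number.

0o25454067004

0b11010100011001111010101110011111 = 0o32431725637 in octal.
0x27B73D9B = 0o4755636633 in octal.
Subtract column by column in base 8:
  7-3 → 4
  3-3 → 0
  6-6 → 0
  5-6 → 7 (borrow)
  2-3-1 → 6 (borrow)
  7-6-1 → 0
  1-5 → 4 (borrow)
  3-5-1 → 5 (borrow)
  4-7-1 → 4 (borrow)
  2-4-1 → 5 (borrow)
  3-0-1 → 2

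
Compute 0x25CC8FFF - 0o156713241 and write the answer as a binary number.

0x25CC8FFF = 0b100101110011001000111111111111 in binary.
0o156713241 = 0b1101110111001011010100001 in binary.
Subtract column by column in base 2:
  1-1 → 0
  1-0 → 1
  1-0 → 1
  1-0 → 1
  1-0 → 1
  1-1 → 0
  1-0 → 1
  1-1 → 0
  1-0 → 1
  1-1 → 0
  1-1 → 0
  1-0 → 1
  0-1 → 1 (borrow)
  0-0-1 → 1 (borrow)
  0-0-1 → 1 (borrow)
  1-1-1 → 1 (borrow)
  0-1-1 → 0 (borrow)
  0-1-1 → 0 (borrow)
  1-0-1 → 0
  1-1 → 0
  0-1 → 1 (borrow)
  0-1-1 → 0 (borrow)
  1-0-1 → 0
  1-1 → 0
  1-1 → 0
  0-0 → 0
  1-0 → 1
  0-0 → 0
  0-0 → 0
  1-0 → 1

0b100100000100001111100101011110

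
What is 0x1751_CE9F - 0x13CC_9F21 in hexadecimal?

Subtract column by column in base 16:
  F-1 → E
  9-2 → 7
  E-F → F (borrow)
  C-9-1 → 2
  1-C → 5 (borrow)
  5-C-1 → 8 (borrow)
  7-3-1 → 3
  1-1 → 0

0x3852F7E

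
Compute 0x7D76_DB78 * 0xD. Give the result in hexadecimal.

Multiply each base-16 digit by 13, carrying:
  8×13 = 104 → write 8 carry 6
  7×13+6 = 97 → write 1 carry 6
  B×13+6 = 149 → write 5 carry 9
  D×13+9 = 178 → write 2 carry 11
  6×13+11 = 89 → write 9 carry 5
  7×13+5 = 96 → write 0 carry 6
  D×13+6 = 175 → write F carry 10
  7×13+10 = 101 → write 5 carry 6
  remaining carry: 6

0x65F092518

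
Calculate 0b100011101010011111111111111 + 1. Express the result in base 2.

The trailing 14 digits are 1 (max in base 2), so adding 1 cascades: they roll to 0 and the next digit up increments.

0b100011101010100000000000000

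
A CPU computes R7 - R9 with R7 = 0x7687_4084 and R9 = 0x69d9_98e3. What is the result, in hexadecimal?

0xcada7a1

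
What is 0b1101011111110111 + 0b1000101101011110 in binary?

Add column by column in base 2, right to left:
  1+0 = 1
  1+1 = 0 carry 1
  1+1+1 = 1 carry 1
  0+1+1 = 0 carry 1
  1+1+1 = 1 carry 1
  1+0+1 = 0 carry 1
  1+1+1 = 1 carry 1
  1+0+1 = 0 carry 1
  1+1+1 = 1 carry 1
  1+1+1 = 1 carry 1
  1+0+1 = 0 carry 1
  0+1+1 = 0 carry 1
  1+0+1 = 0 carry 1
  0+0+1 = 1
  1+0 = 1
  1+1 = 0 carry 1
  final carry 1

0b10110001101010101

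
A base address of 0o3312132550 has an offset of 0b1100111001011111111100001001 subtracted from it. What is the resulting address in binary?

0o3312132550 = 0b11011001010001011010101101000 in binary.
Subtract column by column in base 2:
  0-1 → 1 (borrow)
  0-0-1 → 1 (borrow)
  0-0-1 → 1 (borrow)
  1-1-1 → 1 (borrow)
  0-0-1 → 1 (borrow)
  1-0-1 → 0
  1-0 → 1
  0-0 → 0
  1-1 → 0
  0-1 → 1 (borrow)
  1-1-1 → 1 (borrow)
  0-1-1 → 0 (borrow)
  1-1-1 → 1 (borrow)
  1-1-1 → 1 (borrow)
  0-1-1 → 0 (borrow)
  1-1-1 → 1 (borrow)
  0-1-1 → 0 (borrow)
  0-0-1 → 1 (borrow)
  0-1-1 → 0 (borrow)
  1-0-1 → 0
  0-0 → 0
  1-1 → 0
  0-1 → 1 (borrow)
  0-1-1 → 0 (borrow)
  1-0-1 → 0
  1-0 → 1
  0-1 → 1 (borrow)
  1-1-1 → 1 (borrow)
  1-0-1 → 0

0b1110010000101011011001011111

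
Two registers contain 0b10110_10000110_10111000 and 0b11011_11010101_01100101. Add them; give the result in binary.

0b1100100101110000011101

Add column by column in base 2, right to left:
  0+1 = 1
  0+0 = 0
  0+1 = 1
  1+0 = 1
  1+0 = 1
  1+1 = 0 carry 1
  0+1+1 = 0 carry 1
  1+0+1 = 0 carry 1
  0+1+1 = 0 carry 1
  1+0+1 = 0 carry 1
  1+1+1 = 1 carry 1
  0+0+1 = 1
  0+1 = 1
  0+0 = 0
  0+1 = 1
  1+1 = 0 carry 1
  0+1+1 = 0 carry 1
  1+1+1 = 1 carry 1
  1+0+1 = 0 carry 1
  0+1+1 = 0 carry 1
  1+1+1 = 1 carry 1
  final carry 1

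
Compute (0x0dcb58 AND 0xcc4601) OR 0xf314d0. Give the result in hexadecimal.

0x0dcb58 AND 0xcc4601 = 0x0c4200.
Then OR with 0xf314d0.

0xff56d0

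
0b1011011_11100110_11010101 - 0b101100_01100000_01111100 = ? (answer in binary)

0b1011111000011001011001

Subtract column by column in base 2:
  1-0 → 1
  0-0 → 0
  1-1 → 0
  0-1 → 1 (borrow)
  1-1-1 → 1 (borrow)
  0-1-1 → 0 (borrow)
  1-1-1 → 1 (borrow)
  1-0-1 → 0
  0-0 → 0
  1-0 → 1
  1-0 → 1
  0-0 → 0
  0-0 → 0
  1-1 → 0
  1-1 → 0
  1-0 → 1
  1-0 → 1
  1-0 → 1
  0-1 → 1 (borrow)
  1-1-1 → 1 (borrow)
  1-0-1 → 0
  0-1 → 1 (borrow)
  1-0-1 → 0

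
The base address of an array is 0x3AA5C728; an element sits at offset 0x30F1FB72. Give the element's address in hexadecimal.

0x6B97C29A

Add column by column in base 16, right to left:
  8+2 = A
  2+7 = 9
  7+B = 2 carry 1
  C+F+1 = C carry 1
  5+1+1 = 7
  A+F = 9 carry 1
  A+0+1 = B
  3+3 = 6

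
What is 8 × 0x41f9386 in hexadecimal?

0x20fc9c30

Multiply each base-16 digit by 8, carrying:
  6×8 = 48 → write 0 carry 3
  8×8+3 = 67 → write 3 carry 4
  3×8+4 = 28 → write c carry 1
  9×8+1 = 73 → write 9 carry 4
  f×8+4 = 124 → write c carry 7
  1×8+7 = 15 → write f
  4×8 = 32 → write 0 carry 2
  remaining carry: 2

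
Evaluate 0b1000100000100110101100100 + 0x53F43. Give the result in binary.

0b1000101011000110010100111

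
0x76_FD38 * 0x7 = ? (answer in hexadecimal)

Multiply each base-16 digit by 7, carrying:
  8×7 = 56 → write 8 carry 3
  3×7+3 = 24 → write 8 carry 1
  D×7+1 = 92 → write C carry 5
  F×7+5 = 110 → write E carry 6
  6×7+6 = 48 → write 0 carry 3
  7×7+3 = 52 → write 4 carry 3
  remaining carry: 3

0x340EC88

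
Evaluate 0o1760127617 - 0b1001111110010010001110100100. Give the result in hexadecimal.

0o1760127617 = 0xFC0AF8F in hexadecimal.
0b1001111110010010001110100100 = 0x9F923A4 in hexadecimal.
Subtract column by column in base 16:
  F-4 → B
  8-A → E (borrow)
  F-3-1 → B
  A-2 → 8
  0-9 → 7 (borrow)
  C-F-1 → C (borrow)
  F-9-1 → 5

0x5C78BEB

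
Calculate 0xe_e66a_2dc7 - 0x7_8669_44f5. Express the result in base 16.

0x76000e8d2

Subtract column by column in base 16:
  7-5 → 2
  c-f → d (borrow)
  d-4-1 → 8
  2-4 → e (borrow)
  a-9-1 → 0
  6-6 → 0
  6-6 → 0
  e-8 → 6
  e-7 → 7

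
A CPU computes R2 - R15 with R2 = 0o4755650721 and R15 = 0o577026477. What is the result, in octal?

Subtract column by column in base 8:
  1-7 → 2 (borrow)
  2-7-1 → 2 (borrow)
  7-4-1 → 2
  0-6 → 2 (borrow)
  5-2-1 → 2
  6-0 → 6
  5-7 → 6 (borrow)
  5-7-1 → 5 (borrow)
  7-5-1 → 1
  4-0 → 4

0o4156622222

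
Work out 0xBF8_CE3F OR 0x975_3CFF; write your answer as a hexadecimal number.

0xBFDFEFF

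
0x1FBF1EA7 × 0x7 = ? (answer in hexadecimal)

Multiply each base-16 digit by 7, carrying:
  7×7 = 49 → write 1 carry 3
  A×7+3 = 73 → write 9 carry 4
  E×7+4 = 102 → write 6 carry 6
  1×7+6 = 13 → write D
  F×7 = 105 → write 9 carry 6
  B×7+6 = 83 → write 3 carry 5
  F×7+5 = 110 → write E carry 6
  1×7+6 = 13 → write D

0xDE39D691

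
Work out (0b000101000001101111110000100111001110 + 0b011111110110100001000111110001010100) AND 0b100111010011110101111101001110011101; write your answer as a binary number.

0b100100010000010000111000001000000000

Add column by column in base 2, right to left:
  0+0 = 0
  1+0 = 1
  1+1 = 0 carry 1
  1+0+1 = 0 carry 1
  0+1+1 = 0 carry 1
  0+0+1 = 1
  1+1 = 0 carry 1
  1+0+1 = 0 carry 1
  1+0+1 = 0 carry 1
  0+0+1 = 1
  0+1 = 1
  1+1 = 0 carry 1
  0+1+1 = 0 carry 1
  0+1+1 = 0 carry 1
  0+1+1 = 0 carry 1
  0+0+1 = 1
  1+0 = 1
  1+0 = 1
  1+1 = 0 carry 1
  1+0+1 = 0 carry 1
  1+0+1 = 0 carry 1
  1+0+1 = 0 carry 1
  0+0+1 = 1
  1+1 = 0 carry 1
  1+0+1 = 0 carry 1
  0+1+1 = 0 carry 1
  0+1+1 = 0 carry 1
  0+0+1 = 1
  0+1 = 1
  0+1 = 1
  1+1 = 0 carry 1
  0+1+1 = 0 carry 1
  1+1+1 = 1 carry 1
  0+1+1 = 0 carry 1
  0+1+1 = 0 carry 1
  final carry 1
Sum = 0b100100111000010000111000011000100010; now AND with 0b100111010011110101111101001110011101:
  100100111000010000111000011000100010
& 100111010011110101111101001110011101
= 100100010000010000111000001000000000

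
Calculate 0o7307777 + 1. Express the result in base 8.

The trailing 4 digits are 7 (max in base 8), so adding 1 cascades: they roll to 0 and the next digit up increments.

0o7310000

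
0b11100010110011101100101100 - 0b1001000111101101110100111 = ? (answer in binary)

0b10011001110101111110000101

Subtract column by column in base 2:
  0-1 → 1 (borrow)
  0-1-1 → 0 (borrow)
  1-1-1 → 1 (borrow)
  1-0-1 → 0
  0-0 → 0
  1-1 → 0
  0-0 → 0
  0-1 → 1 (borrow)
  1-1-1 → 1 (borrow)
  1-1-1 → 1 (borrow)
  0-0-1 → 1 (borrow)
  1-1-1 → 1 (borrow)
  1-1-1 → 1 (borrow)
  1-0-1 → 0
  0-1 → 1 (borrow)
  0-1-1 → 0 (borrow)
  1-1-1 → 1 (borrow)
  1-1-1 → 1 (borrow)
  0-0-1 → 1 (borrow)
  1-0-1 → 0
  0-0 → 0
  0-1 → 1 (borrow)
  0-0-1 → 1 (borrow)
  1-0-1 → 0
  1-1 → 0
  1-0 → 1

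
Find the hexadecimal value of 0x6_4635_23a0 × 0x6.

0x25a53ed5c0

Multiply each base-16 digit by 6, carrying:
  0×6 = 0 → write 0
  a×6 = 60 → write c carry 3
  3×6+3 = 21 → write 5 carry 1
  2×6+1 = 13 → write d
  5×6 = 30 → write e carry 1
  3×6+1 = 19 → write 3 carry 1
  6×6+1 = 37 → write 5 carry 2
  4×6+2 = 26 → write a carry 1
  6×6+1 = 37 → write 5 carry 2
  remaining carry: 2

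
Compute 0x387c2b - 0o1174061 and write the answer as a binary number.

0x387c2b = 0b1110000111110000101011 in binary.
0o1174061 = 0b1001111100000110001 in binary.
Subtract column by column in base 2:
  1-1 → 0
  1-0 → 1
  0-0 → 0
  1-0 → 1
  0-1 → 1 (borrow)
  1-1-1 → 1 (borrow)
  0-0-1 → 1 (borrow)
  0-0-1 → 1 (borrow)
  0-0-1 → 1 (borrow)
  0-0-1 → 1 (borrow)
  1-0-1 → 0
  1-1 → 0
  1-1 → 0
  1-1 → 0
  1-1 → 0
  0-1 → 1 (borrow)
  0-0-1 → 1 (borrow)
  0-0-1 → 1 (borrow)
  0-1-1 → 0 (borrow)
  1-0-1 → 0
  1-0 → 1
  1-0 → 1

0b1100111000001111111010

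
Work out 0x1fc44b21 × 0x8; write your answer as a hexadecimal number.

0xfe225908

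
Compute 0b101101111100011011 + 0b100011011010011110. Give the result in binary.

0b1010001010110111001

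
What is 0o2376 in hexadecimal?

Each octal digit is 3 bits: 2=010 3=011 7=111 6=110.
Group the bits into nibbles: 0100 1111 1110 → 4fe.

0x4fe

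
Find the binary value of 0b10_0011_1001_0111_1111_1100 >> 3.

Right shift by 3: drop the 3 least-significant bits.

0b1000111001011111111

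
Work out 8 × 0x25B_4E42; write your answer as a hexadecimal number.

0x12DA7210

Multiply each base-16 digit by 8, carrying:
  2×8 = 16 → write 0 carry 1
  4×8+1 = 33 → write 1 carry 2
  E×8+2 = 114 → write 2 carry 7
  4×8+7 = 39 → write 7 carry 2
  B×8+2 = 90 → write A carry 5
  5×8+5 = 45 → write D carry 2
  2×8+2 = 18 → write 2 carry 1
  remaining carry: 1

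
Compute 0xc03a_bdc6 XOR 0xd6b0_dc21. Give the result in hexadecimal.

0x168a61e7

XOR each hex digit independently (no carries):
  c^d=1, 0^6=6, 3^b=8, a^0=a, b^d=6, d^c=1, c^2=e, 6^1=7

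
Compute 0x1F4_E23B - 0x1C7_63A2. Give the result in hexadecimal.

Subtract column by column in base 16:
  B-2 → 9
  3-A → 9 (borrow)
  2-3-1 → E (borrow)
  E-6-1 → 7
  4-7 → D (borrow)
  F-C-1 → 2
  1-1 → 0

0x2D7E99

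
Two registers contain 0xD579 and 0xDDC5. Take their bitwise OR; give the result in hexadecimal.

0xDDFD

OR each hex digit independently (no carries):
  D|D=D, 5|D=D, 7|C=F, 9|5=D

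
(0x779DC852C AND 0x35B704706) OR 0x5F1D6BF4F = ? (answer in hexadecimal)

0x779DC852C AND 0x35B704706 = 0x359500504.
Then OR with 0x5F1D6BF4F.

0x7F9D6BF4F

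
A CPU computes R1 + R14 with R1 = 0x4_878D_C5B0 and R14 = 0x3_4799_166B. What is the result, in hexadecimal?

0x7CF26DC1B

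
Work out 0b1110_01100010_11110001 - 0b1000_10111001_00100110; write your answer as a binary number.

Subtract column by column in base 2:
  1-0 → 1
  0-1 → 1 (borrow)
  0-1-1 → 0 (borrow)
  0-0-1 → 1 (borrow)
  1-0-1 → 0
  1-1 → 0
  1-0 → 1
  1-0 → 1
  0-1 → 1 (borrow)
  1-0-1 → 0
  0-0 → 0
  0-1 → 1 (borrow)
  0-1-1 → 0 (borrow)
  1-1-1 → 1 (borrow)
  1-0-1 → 0
  0-1 → 1 (borrow)
  0-0-1 → 1 (borrow)
  1-0-1 → 0
  1-0 → 1
  1-1 → 0

0b1011010100111001011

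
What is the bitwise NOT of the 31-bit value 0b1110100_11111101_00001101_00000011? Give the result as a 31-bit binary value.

0b0001011000000101111001011111100

Invert each bit: 1110100111111010000110100000011 → 0001011000000101111001011111100.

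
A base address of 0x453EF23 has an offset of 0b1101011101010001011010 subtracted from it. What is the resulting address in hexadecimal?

0x41E1AC9

0b1101011101010001011010 = 0x35D45A in hexadecimal.
Subtract column by column in base 16:
  3-A → 9 (borrow)
  2-5-1 → C (borrow)
  F-4-1 → A
  E-D → 1
  3-5 → E (borrow)
  5-3-1 → 1
  4-0 → 4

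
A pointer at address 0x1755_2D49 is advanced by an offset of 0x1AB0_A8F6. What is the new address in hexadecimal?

Add column by column in base 16, right to left:
  9+6 = F
  4+F = 3 carry 1
  D+8+1 = 6 carry 1
  2+A+1 = D
  5+0 = 5
  5+B = 0 carry 1
  7+A+1 = 2 carry 1
  1+1+1 = 3

0x3205D63F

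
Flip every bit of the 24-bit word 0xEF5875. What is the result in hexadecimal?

0x10A78A

Each hex digit d becomes F−d:
  E→1, F→0, 5→A, 8→7, 7→8, 5→A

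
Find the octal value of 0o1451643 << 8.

0o624721400

8 bits is not a whole number of base-8 digits; in binary: 1100101001110100011 << 8 = 110010100111010001100000000.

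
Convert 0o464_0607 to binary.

0b100110100000110000111

Each octal digit is 3 bits: 4=100 6=110 4=100 0=000 6=110 0=000 7=111.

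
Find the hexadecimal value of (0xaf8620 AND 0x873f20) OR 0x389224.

0xaf8620 AND 0x873f20 = 0x870620.
Then OR with 0x389224.

0xbf9624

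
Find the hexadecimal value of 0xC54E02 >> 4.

Shifting right by 4 bits = 1 hex digit: drop the last 1.

0xC54E0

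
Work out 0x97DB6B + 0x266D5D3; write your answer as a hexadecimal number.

0x2FEB13E

Add column by column in base 16, right to left:
  B+3 = E
  6+D = 3 carry 1
  B+5+1 = 1 carry 1
  D+D+1 = B carry 1
  7+6+1 = E
  9+6 = F
  0+2 = 2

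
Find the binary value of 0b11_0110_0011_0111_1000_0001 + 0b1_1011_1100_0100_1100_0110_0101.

0b1111100101000001111100110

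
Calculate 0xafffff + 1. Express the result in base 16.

0xb00000

The trailing 5 digits are F (max in base 16), so adding 1 cascades: they roll to 0 and the next digit up increments.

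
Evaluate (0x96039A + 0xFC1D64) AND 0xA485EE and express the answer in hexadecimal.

0x8000EE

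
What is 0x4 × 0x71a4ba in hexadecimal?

Multiply each base-16 digit by 4, carrying:
  a×4 = 40 → write 8 carry 2
  b×4+2 = 46 → write e carry 2
  4×4+2 = 18 → write 2 carry 1
  a×4+1 = 41 → write 9 carry 2
  1×4+2 = 6 → write 6
  7×4 = 28 → write c carry 1
  remaining carry: 1

0x1c692e8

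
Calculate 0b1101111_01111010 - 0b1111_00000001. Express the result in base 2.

Subtract column by column in base 2:
  0-1 → 1 (borrow)
  1-0-1 → 0
  0-0 → 0
  1-0 → 1
  1-0 → 1
  1-0 → 1
  1-0 → 1
  0-0 → 0
  1-1 → 0
  1-1 → 0
  1-1 → 0
  1-1 → 0
  0-0 → 0
  1-0 → 1
  1-0 → 1

0b110000001111001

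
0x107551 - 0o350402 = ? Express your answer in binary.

0x107551 = 0b100000111010101010001 in binary.
0o350402 = 0b11101000100000010 in binary.
Subtract column by column in base 2:
  1-0 → 1
  0-1 → 1 (borrow)
  0-0-1 → 1 (borrow)
  0-0-1 → 1 (borrow)
  1-0-1 → 0
  0-0 → 0
  1-0 → 1
  0-0 → 0
  1-1 → 0
  0-0 → 0
  1-0 → 1
  0-0 → 0
  1-1 → 0
  1-0 → 1
  1-1 → 0
  0-1 → 1 (borrow)
  0-1-1 → 0 (borrow)
  0-0-1 → 1 (borrow)
  0-0-1 → 1 (borrow)
  0-0-1 → 1 (borrow)
  1-0-1 → 0

0b11101010010001001111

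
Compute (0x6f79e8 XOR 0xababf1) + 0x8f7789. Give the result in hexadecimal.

First 0x6f79e8 XOR 0xababf1 = 0xc4d219.
Add column by column in base 16, right to left:
  9+9 = 2 carry 1
  1+8+1 = a
  2+7 = 9
  d+7 = 4 carry 1
  4+f+1 = 4 carry 1
  c+8+1 = 5 carry 1
  final carry 1

0x15449a2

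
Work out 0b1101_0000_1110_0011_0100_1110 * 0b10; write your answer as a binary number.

Multiply each base-2 digit by 2, carrying:
  0×2 = 0 → write 0
  1×2 = 2 → write 0 carry 1
  1×2+1 = 3 → write 1 carry 1
  1×2+1 = 3 → write 1 carry 1
  0×2+1 = 1 → write 1
  0×2 = 0 → write 0
  1×2 = 2 → write 0 carry 1
  0×2+1 = 1 → write 1
  1×2 = 2 → write 0 carry 1
  1×2+1 = 3 → write 1 carry 1
  0×2+1 = 1 → write 1
  0×2 = 0 → write 0
  0×2 = 0 → write 0
  1×2 = 2 → write 0 carry 1
  1×2+1 = 3 → write 1 carry 1
  1×2+1 = 3 → write 1 carry 1
  0×2+1 = 1 → write 1
  0×2 = 0 → write 0
  0×2 = 0 → write 0
  0×2 = 0 → write 0
  1×2 = 2 → write 0 carry 1
  0×2+1 = 1 → write 1
  1×2 = 2 → write 0 carry 1
  1×2+1 = 3 → write 1 carry 1
  remaining carry: 1

0b1101000011100011010011100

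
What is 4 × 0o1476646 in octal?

0o6373230

Multiply each base-8 digit by 4, carrying:
  6×4 = 24 → write 0 carry 3
  4×4+3 = 19 → write 3 carry 2
  6×4+2 = 26 → write 2 carry 3
  6×4+3 = 27 → write 3 carry 3
  7×4+3 = 31 → write 7 carry 3
  4×4+3 = 19 → write 3 carry 2
  1×4+2 = 6 → write 6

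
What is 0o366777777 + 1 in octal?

0o367000000

The trailing 6 digits are 7 (max in base 8), so adding 1 cascades: they roll to 0 and the next digit up increments.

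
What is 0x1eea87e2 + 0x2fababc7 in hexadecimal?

0x4e9633a9

Add column by column in base 16, right to left:
  2+7 = 9
  e+c = a carry 1
  7+b+1 = 3 carry 1
  8+a+1 = 3 carry 1
  a+b+1 = 6 carry 1
  e+a+1 = 9 carry 1
  e+f+1 = e carry 1
  1+2+1 = 4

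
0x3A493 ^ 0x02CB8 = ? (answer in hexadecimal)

0x3882B

XOR each hex digit independently (no carries):
  3^0=3, A^2=8, 4^C=8, 9^B=2, 3^8=B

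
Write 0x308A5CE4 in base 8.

Expand each hex digit to 4 bits: 3=0011 0=0000 8=1000 A=1010 5=0101 C=1100 E=1110 4=0100.
Group the bits in threes: 110 000 100 010 100 101 110 011 100 100 → 6042456344.

0o6042456344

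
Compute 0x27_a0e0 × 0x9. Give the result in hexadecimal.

Multiply each base-16 digit by 9, carrying:
  0×9 = 0 → write 0
  e×9 = 126 → write e carry 7
  0×9+7 = 7 → write 7
  a×9 = 90 → write a carry 5
  7×9+5 = 68 → write 4 carry 4
  2×9+4 = 22 → write 6 carry 1
  remaining carry: 1

0x164a7e0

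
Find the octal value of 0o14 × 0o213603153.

0o3215046404

Multiply each base-8 digit by 12, carrying:
  3×12 = 36 → write 4 carry 4
  5×12+4 = 64 → write 0 carry 8
  1×12+8 = 20 → write 4 carry 2
  3×12+2 = 38 → write 6 carry 4
  0×12+4 = 4 → write 4
  6×12 = 72 → write 0 carry 9
  3×12+9 = 45 → write 5 carry 5
  1×12+5 = 17 → write 1 carry 2
  2×12+2 = 26 → write 2 carry 3
  remaining carry: 3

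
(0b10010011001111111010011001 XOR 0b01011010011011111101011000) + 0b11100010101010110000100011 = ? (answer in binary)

0b110101011111110110111100100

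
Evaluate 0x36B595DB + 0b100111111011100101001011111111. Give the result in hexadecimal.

0x5EA3E8DA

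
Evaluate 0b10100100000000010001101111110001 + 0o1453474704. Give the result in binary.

0b10110000101011111001010110110101

0o1453474704 = 0b1100101011100111100111000100 in binary.
Add column by column in base 2, right to left:
  1+0 = 1
  0+0 = 0
  0+1 = 1
  0+0 = 0
  1+0 = 1
  1+0 = 1
  1+1 = 0 carry 1
  1+1+1 = 1 carry 1
  1+1+1 = 1 carry 1
  1+0+1 = 0 carry 1
  0+0+1 = 1
  1+1 = 0 carry 1
  1+1+1 = 1 carry 1
  0+1+1 = 0 carry 1
  0+1+1 = 0 carry 1
  0+0+1 = 1
  1+0 = 1
  0+1 = 1
  0+1 = 1
  0+1 = 1
  0+0 = 0
  0+1 = 1
  0+0 = 0
  0+1 = 1
  0+0 = 0
  0+0 = 0
  1+1 = 0 carry 1
  0+1+1 = 0 carry 1
  0+0+1 = 1
  1+0 = 1
  0+0 = 0
  1+0 = 1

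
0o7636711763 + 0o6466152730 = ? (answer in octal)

Add column by column in base 8, right to left:
  3+0 = 3
  6+3 = 1 carry 1
  7+7+1 = 7 carry 1
  1+2+1 = 4
  1+5 = 6
  7+1 = 0 carry 1
  6+6+1 = 5 carry 1
  3+6+1 = 2 carry 1
  6+4+1 = 3 carry 1
  7+6+1 = 6 carry 1
  final carry 1

0o16325064713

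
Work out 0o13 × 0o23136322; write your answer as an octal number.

Multiply each base-8 digit by 11, carrying:
  2×11 = 22 → write 6 carry 2
  2×11+2 = 24 → write 0 carry 3
  3×11+3 = 36 → write 4 carry 4
  6×11+4 = 70 → write 6 carry 8
  3×11+8 = 41 → write 1 carry 5
  1×11+5 = 16 → write 0 carry 2
  3×11+2 = 35 → write 3 carry 4
  2×11+4 = 26 → write 2 carry 3
  remaining carry: 3

0o323016406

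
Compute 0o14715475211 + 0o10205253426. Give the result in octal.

Add column by column in base 8, right to left:
  1+6 = 7
  1+2 = 3
  2+4 = 6
  5+3 = 0 carry 1
  7+5+1 = 5 carry 1
  4+2+1 = 7
  5+5 = 2 carry 1
  1+0+1 = 2
  7+2 = 1 carry 1
  4+0+1 = 5
  1+1 = 2

0o25122750637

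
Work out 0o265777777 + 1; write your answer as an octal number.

0o266000000

The trailing 6 digits are 7 (max in base 8), so adding 1 cascades: they roll to 0 and the next digit up increments.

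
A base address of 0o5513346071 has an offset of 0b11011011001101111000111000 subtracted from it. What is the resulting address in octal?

0o5160167001

0b11011011001101111000111000 = 0o333157070 in octal.
Subtract column by column in base 8:
  1-0 → 1
  7-7 → 0
  0-0 → 0
  6-7 → 7 (borrow)
  4-5-1 → 6 (borrow)
  3-1-1 → 1
  3-3 → 0
  1-3 → 6 (borrow)
  5-3-1 → 1
  5-0 → 5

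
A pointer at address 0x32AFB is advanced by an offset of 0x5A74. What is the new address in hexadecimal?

Add column by column in base 16, right to left:
  B+4 = F
  F+7 = 6 carry 1
  A+A+1 = 5 carry 1
  2+5+1 = 8
  3+0 = 3

0x3856F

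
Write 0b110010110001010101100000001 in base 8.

Group the bits in threes: 110 010 110 001 010 101 100 000 001 → 626125401.

0o626125401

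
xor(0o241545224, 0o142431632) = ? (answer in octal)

0o303174416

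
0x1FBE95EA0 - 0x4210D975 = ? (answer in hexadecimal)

0x1B9D8852B

Subtract column by column in base 16:
  0-5 → B (borrow)
  A-7-1 → 2
  E-9 → 5
  5-D → 8 (borrow)
  9-0-1 → 8
  E-1 → D
  B-2 → 9
  F-4 → B
  1-0 → 1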